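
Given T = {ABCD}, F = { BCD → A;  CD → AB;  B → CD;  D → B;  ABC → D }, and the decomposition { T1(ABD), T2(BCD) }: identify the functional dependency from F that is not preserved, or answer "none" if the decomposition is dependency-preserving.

none

BCD → A: restricted closure across fragments reaches A.
CD → AB: restricted closure across fragments reaches AB.
B → CD lies within T2.
D → B lies within T1.
ABC → D: restricted closure across fragments reaches D.
Every dependency is enforceable on the fragments, so the decomposition is dependency-preserving.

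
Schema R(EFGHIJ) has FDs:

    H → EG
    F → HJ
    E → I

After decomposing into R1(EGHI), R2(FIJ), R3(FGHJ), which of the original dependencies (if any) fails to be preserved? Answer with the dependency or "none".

none

H → EG lies within R1.
F → HJ lies within R3.
E → I lies within R1.
Every dependency is enforceable on the fragments, so the decomposition is dependency-preserving.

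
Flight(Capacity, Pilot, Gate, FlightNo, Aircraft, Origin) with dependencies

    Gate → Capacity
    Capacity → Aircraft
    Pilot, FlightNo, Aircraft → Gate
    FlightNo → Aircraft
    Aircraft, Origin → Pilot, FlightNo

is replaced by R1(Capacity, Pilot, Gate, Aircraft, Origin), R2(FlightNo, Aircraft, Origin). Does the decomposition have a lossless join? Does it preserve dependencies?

lossless but not dependency-preserving

Lossless test: (Aircraft, Origin)⁺ = {Capacity, Pilot, Gate, FlightNo, Aircraft, Origin}, which contains all of one fragment — lossless.
Dependency preservation: the restricted closure of {Pilot, FlightNo, Aircraft} across the fragments never reaches {Gate}, so Pilot, FlightNo, Aircraft → Gate cannot be enforced without a join — not preserved.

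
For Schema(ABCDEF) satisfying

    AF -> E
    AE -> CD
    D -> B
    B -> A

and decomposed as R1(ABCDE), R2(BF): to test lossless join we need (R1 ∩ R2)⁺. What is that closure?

AB

R1 ∩ R2 = {B}.
B → A applies, adding A
Closure: {AB}.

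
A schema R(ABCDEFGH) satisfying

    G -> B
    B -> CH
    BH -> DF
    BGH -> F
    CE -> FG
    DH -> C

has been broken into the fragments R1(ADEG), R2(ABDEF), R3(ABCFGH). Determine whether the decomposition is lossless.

Yes

Chase test. Columns are ABCDEFGH; row i has aⱼ where attribute j ∈ Ri, else bᵢⱼ.
Initial tableau (one row per fragment):
  row 1: a1 b12 b13 a4 a5 b16 a7 b18
  row 2: a1 a2 b23 a4 a5 a6 b27 b28
  row 3: a1 a2 a3 b34 b35 a6 a7 a8
Rows 1 and 3 agree on G; apply G→B and equate their B entries.
Rows 1 and 2 agree on B; apply B→CH and equate their CH entries.
Rows 1 and 3 agree on B; apply B→CH and equate their CH entries.
Rows 1 and 2 agree on BH; apply BH→DF and equate their DF entries.
Rows 1 and 3 agree on BH; apply BH→DF and equate their DF entries.
Rows 1 and 2 agree on CE; apply CE→FG and equate their FG entries.
Row 1 is now all distinguished symbols — the join is lossless.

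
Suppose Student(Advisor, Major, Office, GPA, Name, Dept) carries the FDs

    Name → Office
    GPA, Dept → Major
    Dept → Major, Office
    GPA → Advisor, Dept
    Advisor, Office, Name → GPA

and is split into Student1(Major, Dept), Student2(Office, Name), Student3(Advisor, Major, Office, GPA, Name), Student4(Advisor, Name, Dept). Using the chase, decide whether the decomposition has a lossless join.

Chase test. Columns are Advisor, Major, Office, GPA, Name, Dept; row i has aⱼ where attribute j ∈ Studenti, else bᵢⱼ.
Initial tableau (one row per fragment):
  row 1: b11 a2 b13 b14 b15 a6
  row 2: b21 b22 a3 b24 a5 b26
  row 3: a1 a2 a3 a4 a5 b36
  row 4: a1 b42 b43 b44 a5 a6
Rows 2 and 4 agree on Name; apply Name→Office and equate their Office entries.
Rows 1 and 4 agree on Dept; apply Dept→Major, Office and equate their Major, Office entries.
Rows 3 and 4 agree on Advisor, Office, Name; apply Advisor, Office, Name→GPA and equate their GPA entries.
Rows 3 and 4 agree on GPA; apply GPA→Advisor, Dept and equate their Advisor, Dept entries.
Row 3 is now all distinguished symbols — the join is lossless.

Yes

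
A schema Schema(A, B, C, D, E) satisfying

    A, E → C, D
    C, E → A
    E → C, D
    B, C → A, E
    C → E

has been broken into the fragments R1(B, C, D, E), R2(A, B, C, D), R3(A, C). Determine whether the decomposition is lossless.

Yes

Chase test. Columns are A, B, C, D, E; row i has aⱼ where attribute j ∈ Ri, else bᵢⱼ.
Initial tableau (one row per fragment):
  row 1: b11 a2 a3 a4 a5
  row 2: a1 a2 a3 a4 b25
  row 3: a1 b32 a3 b34 b35
Rows 1 and 2 agree on B, C; apply B, C→A, E and equate their A, E entries.
Rows 1 and 3 agree on C; apply C→E and equate their E entries.
Rows 1 and 3 agree on A, E; apply A, E→C, D and equate their C, D entries.
Row 1 is now all distinguished symbols — the join is lossless.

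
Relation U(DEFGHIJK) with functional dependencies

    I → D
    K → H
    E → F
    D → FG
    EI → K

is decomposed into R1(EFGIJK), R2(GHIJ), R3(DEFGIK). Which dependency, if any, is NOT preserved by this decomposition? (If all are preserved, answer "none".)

K → H

Check K → H: no single fragment contains all of {HK}, and the restricted closure of {K} across the fragments never reaches {H}.
I → D is preserved.
E → F is preserved.
D → FG is preserved.
EI → K is preserved.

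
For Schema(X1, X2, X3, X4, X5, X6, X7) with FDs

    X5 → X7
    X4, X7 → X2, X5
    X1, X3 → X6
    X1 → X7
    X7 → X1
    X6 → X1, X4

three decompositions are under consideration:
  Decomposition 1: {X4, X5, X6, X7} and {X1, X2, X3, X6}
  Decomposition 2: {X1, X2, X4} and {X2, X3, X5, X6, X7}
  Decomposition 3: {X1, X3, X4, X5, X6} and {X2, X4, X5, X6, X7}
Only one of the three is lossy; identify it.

Decomposition 1: common = {X6}, closure = {X1, X2, X4, X5, X6, X7} → lossless.
Decomposition 2: common = {X2}, closure = {X2} → lossy.
Decomposition 3: common = {X4, X5, X6}, closure = {X1, X2, X4, X5, X6, X7} → lossless.

Decomposition 2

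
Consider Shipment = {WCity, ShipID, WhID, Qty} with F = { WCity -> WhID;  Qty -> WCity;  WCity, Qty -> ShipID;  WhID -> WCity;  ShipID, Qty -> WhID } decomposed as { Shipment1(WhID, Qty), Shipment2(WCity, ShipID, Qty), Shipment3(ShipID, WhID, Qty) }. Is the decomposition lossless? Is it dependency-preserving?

Lossless test (chase): Rows 1 and 2 agree on Qty; apply Qty→WCity and equate their WCity entries. Rows 1 and 3 agree on Qty; apply Qty→WCity and equate their WCity entries. Rows 1 and 2 agree on WCity, Qty; apply WCity, Qty→ShipID and equate their ShipID entries. Rows 1 and 2 agree on ShipID, Qty; apply ShipID, Qty→WhID and equate their WhID entries. Row 1 is now all distinguished symbols — the join is lossless.
Dependency preservation: the restricted closure of {WCity} across the fragments never reaches {WhID}, so WCity → WhID cannot be enforced without a join — not preserved.

lossless but not dependency-preserving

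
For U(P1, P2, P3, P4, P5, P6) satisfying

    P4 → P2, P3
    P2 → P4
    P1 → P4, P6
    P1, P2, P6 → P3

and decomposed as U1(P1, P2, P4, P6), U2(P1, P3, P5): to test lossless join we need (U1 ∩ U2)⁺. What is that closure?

P1, P2, P3, P4, P6

U1 ∩ U2 = {P1}.
P1 → P4, P6 applies, adding P4, P6
P4 → P2, P3 applies, adding P2, P3
Closure: {P1, P2, P3, P4, P6}.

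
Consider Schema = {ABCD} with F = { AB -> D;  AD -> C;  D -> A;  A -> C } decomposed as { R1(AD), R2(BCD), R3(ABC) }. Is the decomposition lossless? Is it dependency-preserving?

Lossless test (chase): Rows 1 and 2 agree on D; apply D→A and equate their A entries. Rows 1 and 2 agree on A; apply A→C and equate their C entries. Rows 2 and 3 agree on AB; apply AB→D and equate their D entries. Row 2 is now all distinguished symbols — the join is lossless.
Dependency preservation: the restricted closure of {AB} across the fragments never reaches {D}, so AB → D cannot be enforced without a join — not preserved.

lossless but not dependency-preserving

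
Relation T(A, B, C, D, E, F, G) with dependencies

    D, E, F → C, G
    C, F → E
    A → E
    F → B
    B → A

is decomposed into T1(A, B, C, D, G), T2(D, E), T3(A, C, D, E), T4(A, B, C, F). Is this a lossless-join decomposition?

Chase test. Columns are A, B, C, D, E, F, G; row i has aⱼ where attribute j ∈ Ti, else bᵢⱼ.
Initial tableau (one row per fragment):
  row 1: a1 a2 a3 a4 b15 b16 a7
  row 2: b21 b22 b23 a4 a5 b26 b27
  row 3: a1 b32 a3 a4 a5 b36 b37
  row 4: a1 a2 a3 b44 b45 a6 b47
Rows 1 and 3 agree on A; apply A→E and equate their E entries.
Rows 1 and 4 agree on A; apply A→E and equate their E entries.
No row becomes fully distinguished — the join is lossy.

No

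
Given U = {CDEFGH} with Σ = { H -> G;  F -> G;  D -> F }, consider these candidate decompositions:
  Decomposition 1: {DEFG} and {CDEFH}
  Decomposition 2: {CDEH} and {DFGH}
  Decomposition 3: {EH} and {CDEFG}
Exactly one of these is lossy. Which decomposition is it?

Decomposition 3

Decomposition 1: common = {DEF}, closure = {DEFG} → lossless.
Decomposition 2: common = {DH}, closure = {DFGH} → lossless.
Decomposition 3: common = {E}, closure = {E} → lossy.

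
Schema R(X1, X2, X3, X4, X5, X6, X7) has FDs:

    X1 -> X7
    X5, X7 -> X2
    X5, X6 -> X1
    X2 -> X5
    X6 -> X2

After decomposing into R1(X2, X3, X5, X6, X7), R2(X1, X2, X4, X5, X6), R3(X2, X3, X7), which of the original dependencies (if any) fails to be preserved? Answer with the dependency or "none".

Check X1 → X7: no single fragment contains all of {X1, X7}, and the restricted closure of {X1} across the fragments never reaches {X7}.
X5, X7 → X2 is preserved.
X5, X6 → X1 is preserved.
X2 → X5 is preserved.
X6 → X2 is preserved.

X1 -> X7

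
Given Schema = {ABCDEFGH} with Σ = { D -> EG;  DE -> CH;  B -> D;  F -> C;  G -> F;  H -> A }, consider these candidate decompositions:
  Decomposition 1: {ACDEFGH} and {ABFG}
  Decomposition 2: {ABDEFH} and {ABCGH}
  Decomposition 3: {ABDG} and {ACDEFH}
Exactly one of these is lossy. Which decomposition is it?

Decomposition 1: common = {AFG}, closure = {ACFG} → lossy.
Decomposition 2: common = {ABH}, closure = {ABCDEFGH} → lossless.
Decomposition 3: common = {AD}, closure = {ACDEFGH} → lossless.

Decomposition 1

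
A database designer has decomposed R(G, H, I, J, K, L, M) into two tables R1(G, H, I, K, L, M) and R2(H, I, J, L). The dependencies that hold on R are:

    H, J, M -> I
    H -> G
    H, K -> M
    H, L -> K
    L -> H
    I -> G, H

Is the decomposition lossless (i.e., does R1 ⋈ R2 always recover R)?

Common attributes: R1 ∩ R2 = {H, I, L}.
Closure of {H, I, L}: H → G applies, adding G; H, L → K applies, adding K; H, K → M applies, adding M. So (H, I, L)⁺ = {G, H, I, K, L, M}.
This closure contains every attribute of R1, so R1 ∩ R2 → R1. The join is lossless.

Yes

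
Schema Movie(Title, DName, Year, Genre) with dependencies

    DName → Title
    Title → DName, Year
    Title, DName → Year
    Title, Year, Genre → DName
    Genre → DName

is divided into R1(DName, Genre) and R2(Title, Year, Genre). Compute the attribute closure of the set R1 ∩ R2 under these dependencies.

Title, DName, Year, Genre

R1 ∩ R2 = {Genre}.
Genre → DName applies, adding DName
DName → Title applies, adding Title
Title → DName, Year applies, adding Year
Closure: {Title, DName, Year, Genre}.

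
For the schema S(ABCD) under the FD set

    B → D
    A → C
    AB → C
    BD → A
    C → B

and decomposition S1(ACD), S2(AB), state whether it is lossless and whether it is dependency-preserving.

lossless and dependency-preserving

Lossless test: (A)⁺ = {ABCD}, which contains all of one fragment — lossless.
Dependency preservation: B → D; AB → C; BD → A; C → B are not contained in any single fragment, but the restricted closure of each left-hand side across the fragments still reaches the right-hand side; the remaining FDs each lie inside some fragment. All dependencies are preserved.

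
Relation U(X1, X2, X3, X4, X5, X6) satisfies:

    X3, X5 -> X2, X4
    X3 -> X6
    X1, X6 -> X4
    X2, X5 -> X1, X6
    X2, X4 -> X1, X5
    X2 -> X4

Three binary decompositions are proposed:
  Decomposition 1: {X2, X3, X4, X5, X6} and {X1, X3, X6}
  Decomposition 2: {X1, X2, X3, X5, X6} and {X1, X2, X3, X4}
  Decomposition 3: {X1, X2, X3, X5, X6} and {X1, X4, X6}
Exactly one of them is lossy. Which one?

Decomposition 1

Decomposition 1: common = {X3, X6}, closure = {X3, X6} → lossy.
Decomposition 2: common = {X1, X2, X3}, closure = {X1, X2, X3, X4, X5, X6} → lossless.
Decomposition 3: common = {X1, X6}, closure = {X1, X4, X6} → lossless.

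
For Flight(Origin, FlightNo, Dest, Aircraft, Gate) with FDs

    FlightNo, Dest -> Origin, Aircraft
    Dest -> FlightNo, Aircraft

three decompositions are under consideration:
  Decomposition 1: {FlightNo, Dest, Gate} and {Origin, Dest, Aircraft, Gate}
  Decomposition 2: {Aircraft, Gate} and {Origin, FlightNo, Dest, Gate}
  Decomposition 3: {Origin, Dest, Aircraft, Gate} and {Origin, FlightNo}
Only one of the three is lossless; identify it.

Decomposition 1: common = {Dest, Gate}, closure = {Origin, FlightNo, Dest, Aircraft, Gate} → lossless.
Decomposition 2: common = {Gate}, closure = {Gate} → lossy.
Decomposition 3: common = {Origin}, closure = {Origin} → lossy.

Decomposition 1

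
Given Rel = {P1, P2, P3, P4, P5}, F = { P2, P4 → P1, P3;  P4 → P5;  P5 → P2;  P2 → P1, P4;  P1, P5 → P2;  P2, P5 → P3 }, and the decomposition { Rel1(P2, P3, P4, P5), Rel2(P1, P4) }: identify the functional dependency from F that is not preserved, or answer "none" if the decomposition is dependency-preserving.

none

P2, P4 → P1, P3: restricted closure across fragments reaches P1, P3.
P4 → P5 lies within Rel1.
P5 → P2 lies within Rel1.
P2 → P1, P4: restricted closure across fragments reaches P1, P4.
P1, P5 → P2: restricted closure across fragments reaches P2.
P2, P5 → P3 lies within Rel1.
Every dependency is enforceable on the fragments, so the decomposition is dependency-preserving.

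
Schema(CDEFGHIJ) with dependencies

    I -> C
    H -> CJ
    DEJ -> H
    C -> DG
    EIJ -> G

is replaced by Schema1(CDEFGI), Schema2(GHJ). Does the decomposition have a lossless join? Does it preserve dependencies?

lossy and not dependency-preserving

Lossless test: (G)⁺ = {G}, which is a superkey of neither fragment — lossy.
Dependency preservation: the restricted closure of {H} across the fragments never reaches {CJ}, so H → CJ cannot be enforced without a join — not preserved.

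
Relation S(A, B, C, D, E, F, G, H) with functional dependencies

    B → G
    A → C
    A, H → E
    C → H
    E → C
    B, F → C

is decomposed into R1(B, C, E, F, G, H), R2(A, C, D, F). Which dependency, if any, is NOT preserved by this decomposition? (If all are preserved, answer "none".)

A, H → E

Check A, H → E: no single fragment contains all of {A, E, H}, and the restricted closure of {A, H} across the fragments never reaches {E}.
B → G is preserved.
A → C is preserved.
C → H is preserved.
E → C is preserved.
B, F → C is preserved.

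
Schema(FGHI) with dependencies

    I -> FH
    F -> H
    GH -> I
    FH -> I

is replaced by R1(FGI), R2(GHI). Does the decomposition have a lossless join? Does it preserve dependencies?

lossless and dependency-preserving

Lossless test: (GI)⁺ = {FGHI}, which contains all of one fragment — lossless.
Dependency preservation: I → FH; F → H; FH → I are not contained in any single fragment, but the restricted closure of each left-hand side across the fragments still reaches the right-hand side; the remaining FDs each lie inside some fragment. All dependencies are preserved.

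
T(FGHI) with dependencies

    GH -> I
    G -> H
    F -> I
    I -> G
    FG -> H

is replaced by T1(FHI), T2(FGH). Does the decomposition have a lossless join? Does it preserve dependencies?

Lossless test: (FH)⁺ = {FGHI}, which contains all of one fragment — lossless.
Dependency preservation: the restricted closure of {GH} across the fragments never reaches {I}, so GH → I cannot be enforced without a join — not preserved.

lossless but not dependency-preserving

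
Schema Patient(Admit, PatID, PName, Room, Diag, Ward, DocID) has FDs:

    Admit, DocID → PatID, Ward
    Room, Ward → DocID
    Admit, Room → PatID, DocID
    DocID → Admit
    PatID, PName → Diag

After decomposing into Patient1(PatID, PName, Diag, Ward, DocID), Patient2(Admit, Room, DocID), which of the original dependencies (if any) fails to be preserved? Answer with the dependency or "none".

Room, Ward → DocID

Check Room, Ward → DocID: no single fragment contains all of {Room, Ward, DocID}, and the restricted closure of {Room, Ward} across the fragments never reaches {DocID}.
Admit, DocID → PatID, Ward is preserved.
Admit, Room → PatID, DocID is preserved.
DocID → Admit is preserved.
PatID, PName → Diag is preserved.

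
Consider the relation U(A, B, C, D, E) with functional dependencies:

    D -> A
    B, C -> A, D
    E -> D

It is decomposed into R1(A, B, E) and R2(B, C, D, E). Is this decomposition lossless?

Yes

Common attributes: R1 ∩ R2 = {B, E}.
Closure of {B, E}: E → D applies, adding D; D → A applies, adding A. So (B, E)⁺ = {A, B, D, E}.
This closure contains every attribute of R1, so R1 ∩ R2 → R1. The join is lossless.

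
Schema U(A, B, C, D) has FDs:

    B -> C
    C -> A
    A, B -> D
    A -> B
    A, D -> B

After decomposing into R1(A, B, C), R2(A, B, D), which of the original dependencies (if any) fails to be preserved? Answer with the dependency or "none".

none

B → C lies within R1.
C → A lies within R1.
A, B → D lies within R2.
A → B lies within R1.
A, D → B lies within R2.
Every dependency is enforceable on the fragments, so the decomposition is dependency-preserving.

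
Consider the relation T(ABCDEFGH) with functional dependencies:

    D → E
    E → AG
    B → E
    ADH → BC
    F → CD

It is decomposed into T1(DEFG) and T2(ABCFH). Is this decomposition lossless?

Yes

Common attributes: T1 ∩ T2 = {F}.
Closure of {F}: F → CD applies, adding CD; D → E applies, adding E; E → AG applies, adding AG. So (F)⁺ = {ACDEFG}.
This closure contains every attribute of T1, so T1 ∩ T2 → T1. The join is lossless.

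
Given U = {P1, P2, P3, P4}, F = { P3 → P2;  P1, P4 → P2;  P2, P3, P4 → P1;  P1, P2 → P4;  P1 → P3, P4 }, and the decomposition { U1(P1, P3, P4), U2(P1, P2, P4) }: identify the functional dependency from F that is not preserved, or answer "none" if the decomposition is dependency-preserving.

Check P3 → P2: no single fragment contains all of {P2, P3}, and the restricted closure of {P3} across the fragments never reaches {P2}.
P1, P4 → P2 is preserved.
P2, P3, P4 → P1 is preserved.
P1, P2 → P4 is preserved.
P1 → P3, P4 is preserved.

P3 → P2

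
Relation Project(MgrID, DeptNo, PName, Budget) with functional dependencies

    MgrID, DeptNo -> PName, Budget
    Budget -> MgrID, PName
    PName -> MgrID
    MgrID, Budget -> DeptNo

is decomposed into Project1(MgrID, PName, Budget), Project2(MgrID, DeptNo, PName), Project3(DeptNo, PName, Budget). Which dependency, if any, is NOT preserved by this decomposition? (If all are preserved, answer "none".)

MgrID, DeptNo → PName, Budget: restricted closure across fragments reaches PName, Budget.
Budget → MgrID, PName lies within Project1.
PName → MgrID lies within Project1.
MgrID, Budget → DeptNo: restricted closure across fragments reaches DeptNo.
Every dependency is enforceable on the fragments, so the decomposition is dependency-preserving.

none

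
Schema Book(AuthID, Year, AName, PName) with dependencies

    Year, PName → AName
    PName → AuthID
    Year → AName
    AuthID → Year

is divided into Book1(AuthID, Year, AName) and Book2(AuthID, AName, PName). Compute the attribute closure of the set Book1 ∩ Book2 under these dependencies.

AuthID, Year, AName

Book1 ∩ Book2 = {AuthID, AName}.
AuthID → Year applies, adding Year
Closure: {AuthID, Year, AName}.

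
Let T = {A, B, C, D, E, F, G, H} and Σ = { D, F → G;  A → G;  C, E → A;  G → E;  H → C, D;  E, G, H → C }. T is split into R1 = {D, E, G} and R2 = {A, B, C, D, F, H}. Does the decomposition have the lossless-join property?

Common attributes: R1 ∩ R2 = {D}.
No dependency enlarges {D}, so (D)⁺ = {D}.
The closure contains neither all of R1 = {D, E, G} nor all of R2 = {A, B, C, D, F, H}, so the common attributes are not a superkey of either fragment. The join is lossy.

No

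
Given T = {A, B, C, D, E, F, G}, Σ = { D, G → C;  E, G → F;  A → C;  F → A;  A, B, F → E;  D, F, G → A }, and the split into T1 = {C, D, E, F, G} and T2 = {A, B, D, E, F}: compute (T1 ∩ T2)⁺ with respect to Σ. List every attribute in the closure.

T1 ∩ T2 = {D, E, F}.
F → A applies, adding A
A → C applies, adding C
Closure: {A, C, D, E, F}.

A, C, D, E, F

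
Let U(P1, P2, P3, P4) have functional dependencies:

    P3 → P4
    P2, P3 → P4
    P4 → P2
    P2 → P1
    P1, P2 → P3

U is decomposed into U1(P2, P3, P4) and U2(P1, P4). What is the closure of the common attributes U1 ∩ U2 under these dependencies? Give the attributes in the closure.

U1 ∩ U2 = {P4}.
P4 → P2 applies, adding P2
P2 → P1 applies, adding P1
P1, P2 → P3 applies, adding P3
Closure: {P1, P2, P3, P4}.

P1, P2, P3, P4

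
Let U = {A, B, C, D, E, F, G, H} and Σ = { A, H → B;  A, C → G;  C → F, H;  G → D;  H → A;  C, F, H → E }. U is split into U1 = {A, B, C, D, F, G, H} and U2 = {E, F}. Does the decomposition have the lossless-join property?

Common attributes: U1 ∩ U2 = {F}.
No dependency enlarges {F}, so (F)⁺ = {F}.
The closure contains neither all of U1 = {A, B, C, D, F, G, H} nor all of U2 = {E, F}, so the common attributes are not a superkey of either fragment. The join is lossy.

No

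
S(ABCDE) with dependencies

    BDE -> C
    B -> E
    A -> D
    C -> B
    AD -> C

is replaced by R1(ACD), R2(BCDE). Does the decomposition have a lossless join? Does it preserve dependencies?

lossless and dependency-preserving

Lossless test: (CD)⁺ = {BCDE}, which contains all of one fragment — lossless.
Dependency preservation: every FD's attributes lie within a single fragment, so each can be enforced locally — preserved.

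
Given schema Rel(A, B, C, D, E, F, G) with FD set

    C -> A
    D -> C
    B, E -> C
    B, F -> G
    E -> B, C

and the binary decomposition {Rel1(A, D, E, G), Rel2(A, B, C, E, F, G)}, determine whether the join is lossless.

Common attributes: Rel1 ∩ Rel2 = {A, E, G}.
Closure of {A, E, G}: E → B, C applies, adding B, C. So (A, E, G)⁺ = {A, B, C, E, G}.
The closure contains neither all of Rel1 = {A, D, E, G} nor all of Rel2 = {A, B, C, E, F, G}, so the common attributes are not a superkey of either fragment. The join is lossy.

No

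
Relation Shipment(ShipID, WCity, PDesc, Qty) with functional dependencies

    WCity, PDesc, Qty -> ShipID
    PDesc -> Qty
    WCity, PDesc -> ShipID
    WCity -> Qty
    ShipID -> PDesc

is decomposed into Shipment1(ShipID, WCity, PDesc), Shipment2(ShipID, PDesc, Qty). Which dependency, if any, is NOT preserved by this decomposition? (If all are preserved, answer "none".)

WCity -> Qty

Check WCity → Qty: no single fragment contains all of {WCity, Qty}, and the restricted closure of {WCity} across the fragments never reaches {Qty}.
WCity, PDesc, Qty → ShipID is preserved.
PDesc → Qty is preserved.
WCity, PDesc → ShipID is preserved.
ShipID → PDesc is preserved.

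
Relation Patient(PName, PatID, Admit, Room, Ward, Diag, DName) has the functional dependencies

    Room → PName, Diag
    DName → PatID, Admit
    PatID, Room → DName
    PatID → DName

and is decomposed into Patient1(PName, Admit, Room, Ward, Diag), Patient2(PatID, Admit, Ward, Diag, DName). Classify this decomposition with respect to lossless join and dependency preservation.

lossy but dependency-preserving

Lossless test: (Admit, Ward, Diag)⁺ = {Admit, Ward, Diag}, which is a superkey of neither fragment — lossy.
Dependency preservation: PatID, Room → DName is not contained in any single fragment, but the restricted closure of its left-hand side across the fragments still reaches the right-hand side; the remaining FDs each lie inside some fragment. All dependencies are preserved.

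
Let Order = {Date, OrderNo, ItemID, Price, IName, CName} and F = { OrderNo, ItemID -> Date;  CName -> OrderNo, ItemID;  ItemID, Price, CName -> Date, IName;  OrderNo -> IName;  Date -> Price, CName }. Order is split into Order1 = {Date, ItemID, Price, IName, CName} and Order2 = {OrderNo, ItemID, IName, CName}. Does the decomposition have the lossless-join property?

Common attributes: Order1 ∩ Order2 = {ItemID, IName, CName}.
Closure of {ItemID, IName, CName}: CName → OrderNo, ItemID applies, adding OrderNo; OrderNo, ItemID → Date applies, adding Date; Date → Price, CName applies, adding Price. So (ItemID, IName, CName)⁺ = {Date, OrderNo, ItemID, Price, IName, CName}.
This closure contains every attribute of Order1, so Order1 ∩ Order2 → Order1. The join is lossless.

Yes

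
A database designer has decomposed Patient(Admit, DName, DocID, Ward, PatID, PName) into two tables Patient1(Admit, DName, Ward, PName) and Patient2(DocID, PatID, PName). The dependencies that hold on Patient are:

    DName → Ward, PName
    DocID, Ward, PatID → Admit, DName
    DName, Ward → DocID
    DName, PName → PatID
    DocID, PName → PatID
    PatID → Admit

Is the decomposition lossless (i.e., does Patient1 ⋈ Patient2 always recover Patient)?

No

Common attributes: Patient1 ∩ Patient2 = {PName}.
No dependency enlarges {PName}, so (PName)⁺ = {PName}.
The closure contains neither all of Patient1 = {Admit, DName, Ward, PName} nor all of Patient2 = {DocID, PatID, PName}, so the common attributes are not a superkey of either fragment. The join is lossy.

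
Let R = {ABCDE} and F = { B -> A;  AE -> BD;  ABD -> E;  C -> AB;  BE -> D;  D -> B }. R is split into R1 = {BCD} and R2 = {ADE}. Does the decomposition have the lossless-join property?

Common attributes: R1 ∩ R2 = {D}.
Closure of {D}: D → B applies, adding B; B → A applies, adding A; ABD → E applies, adding E. So (D)⁺ = {ABDE}.
This closure contains every attribute of R2, so R1 ∩ R2 → R2. The join is lossless.

Yes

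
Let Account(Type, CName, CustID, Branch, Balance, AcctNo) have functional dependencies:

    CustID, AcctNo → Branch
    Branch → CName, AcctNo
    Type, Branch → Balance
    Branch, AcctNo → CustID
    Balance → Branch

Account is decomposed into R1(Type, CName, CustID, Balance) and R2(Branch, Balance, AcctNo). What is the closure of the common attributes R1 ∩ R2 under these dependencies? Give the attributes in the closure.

R1 ∩ R2 = {Balance}.
Balance → Branch applies, adding Branch
Branch → CName, AcctNo applies, adding CName, AcctNo
Branch, AcctNo → CustID applies, adding CustID
Closure: {CName, CustID, Branch, Balance, AcctNo}.

CName, CustID, Branch, Balance, AcctNo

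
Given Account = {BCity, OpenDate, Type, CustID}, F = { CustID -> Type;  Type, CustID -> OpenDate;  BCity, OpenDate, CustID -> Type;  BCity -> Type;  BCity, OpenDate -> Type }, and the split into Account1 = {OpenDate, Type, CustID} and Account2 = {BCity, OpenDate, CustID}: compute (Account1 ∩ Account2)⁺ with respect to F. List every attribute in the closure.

Account1 ∩ Account2 = {OpenDate, CustID}.
CustID → Type applies, adding Type
Closure: {OpenDate, Type, CustID}.

OpenDate, Type, CustID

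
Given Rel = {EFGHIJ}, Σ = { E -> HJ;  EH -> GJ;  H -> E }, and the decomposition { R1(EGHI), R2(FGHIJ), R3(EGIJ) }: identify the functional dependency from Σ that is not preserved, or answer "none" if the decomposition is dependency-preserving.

none

E → HJ: restricted closure across fragments reaches HJ.
EH → GJ: restricted closure across fragments reaches GJ.
H → E lies within R1.
Every dependency is enforceable on the fragments, so the decomposition is dependency-preserving.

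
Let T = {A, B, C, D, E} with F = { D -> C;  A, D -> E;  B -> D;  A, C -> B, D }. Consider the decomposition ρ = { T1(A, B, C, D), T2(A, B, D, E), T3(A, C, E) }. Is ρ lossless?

Chase test. Columns are A, B, C, D, E; row i has aⱼ where attribute j ∈ Ti, else bᵢⱼ.
Initial tableau (one row per fragment):
  row 1: a1 a2 a3 a4 b15
  row 2: a1 a2 b23 a4 a5
  row 3: a1 b32 a3 b34 a5
Rows 1 and 2 agree on D; apply D→C and equate their C entries.
Rows 1 and 2 agree on A, D; apply A, D→E and equate their E entries.
Rows 1 and 3 agree on A, C; apply A, C→B, D and equate their B, D entries.
Row 1 is now all distinguished symbols — the join is lossless.

Yes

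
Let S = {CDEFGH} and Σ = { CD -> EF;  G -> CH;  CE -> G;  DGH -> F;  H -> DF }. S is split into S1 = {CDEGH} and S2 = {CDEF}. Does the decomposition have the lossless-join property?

Yes

Common attributes: S1 ∩ S2 = {CDE}.
Closure of {CDE}: CD → EF applies, adding F; CE → G applies, adding G; G → CH applies, adding H. So (CDE)⁺ = {CDEFGH}.
This closure contains every attribute of S1, so S1 ∩ S2 → S1. The join is lossless.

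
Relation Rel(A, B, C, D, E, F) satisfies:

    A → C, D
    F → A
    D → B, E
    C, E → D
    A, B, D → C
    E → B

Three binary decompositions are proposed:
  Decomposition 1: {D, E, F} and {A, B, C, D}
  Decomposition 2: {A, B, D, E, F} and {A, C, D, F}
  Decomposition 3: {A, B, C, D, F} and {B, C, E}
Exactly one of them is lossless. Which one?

Decomposition 1: common = {D}, closure = {B, D, E} → lossy.
Decomposition 2: common = {A, D, F}, closure = {A, B, C, D, E, F} → lossless.
Decomposition 3: common = {B, C}, closure = {B, C} → lossy.

Decomposition 2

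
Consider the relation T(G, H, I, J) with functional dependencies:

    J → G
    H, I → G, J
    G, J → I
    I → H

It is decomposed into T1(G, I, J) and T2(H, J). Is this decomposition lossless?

Common attributes: T1 ∩ T2 = {J}.
Closure of {J}: J → G applies, adding G; G, J → I applies, adding I; I → H applies, adding H. So (J)⁺ = {G, H, I, J}.
This closure contains every attribute of T1, so T1 ∩ T2 → T1. The join is lossless.

Yes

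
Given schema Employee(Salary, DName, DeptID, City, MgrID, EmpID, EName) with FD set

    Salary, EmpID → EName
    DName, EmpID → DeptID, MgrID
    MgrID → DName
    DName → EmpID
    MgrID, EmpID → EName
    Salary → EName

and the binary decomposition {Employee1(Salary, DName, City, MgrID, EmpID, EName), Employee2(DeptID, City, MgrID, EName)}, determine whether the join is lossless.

Yes

Common attributes: Employee1 ∩ Employee2 = {City, MgrID, EName}.
Closure of {City, MgrID, EName}: MgrID → DName applies, adding DName; DName → EmpID applies, adding EmpID; DName, EmpID → DeptID, MgrID applies, adding DeptID. So (City, MgrID, EName)⁺ = {DName, DeptID, City, MgrID, EmpID, EName}.
This closure contains every attribute of Employee2, so Employee1 ∩ Employee2 → Employee2. The join is lossless.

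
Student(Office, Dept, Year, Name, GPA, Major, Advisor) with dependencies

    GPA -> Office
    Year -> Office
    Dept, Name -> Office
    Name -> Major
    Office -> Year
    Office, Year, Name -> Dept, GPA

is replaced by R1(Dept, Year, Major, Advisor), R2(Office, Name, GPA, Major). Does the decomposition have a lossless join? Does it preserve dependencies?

lossy and not dependency-preserving

Lossless test: (Major)⁺ = {Major}, which is a superkey of neither fragment — lossy.
Dependency preservation: the restricted closure of {Year} across the fragments never reaches {Office}, so Year → Office cannot be enforced without a join — not preserved.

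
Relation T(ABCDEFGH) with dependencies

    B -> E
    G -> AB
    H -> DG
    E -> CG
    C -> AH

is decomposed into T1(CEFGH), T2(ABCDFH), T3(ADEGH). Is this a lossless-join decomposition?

Chase test. Columns are ABCDEFGH; row i has aⱼ where attribute j ∈ Ti, else bᵢⱼ.
Initial tableau (one row per fragment):
  row 1: b11 b12 a3 b14 a5 a6 a7 a8
  row 2: a1 a2 a3 a4 b25 a6 b27 a8
  row 3: a1 b32 b33 a4 a5 b36 a7 a8
Rows 1 and 3 agree on G; apply G→AB and equate their AB entries.
Rows 1 and 2 agree on H; apply H→DG and equate their DG entries.
Rows 1 and 3 agree on E; apply E→CG and equate their CG entries.
Rows 1 and 2 agree on G; apply G→AB and equate their AB entries.
Rows 1 and 2 agree on B; apply B→E and equate their E entries.
Row 1 is now all distinguished symbols — the join is lossless.

Yes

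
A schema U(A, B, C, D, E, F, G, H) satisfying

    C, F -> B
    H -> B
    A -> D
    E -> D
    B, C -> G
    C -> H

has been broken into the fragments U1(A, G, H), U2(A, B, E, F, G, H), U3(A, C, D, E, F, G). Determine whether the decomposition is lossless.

Chase test. Columns are A, B, C, D, E, F, G, H; row i has aⱼ where attribute j ∈ Ui, else bᵢⱼ.
Initial tableau (one row per fragment):
  row 1: a1 b12 b13 b14 b15 b16 a7 a8
  row 2: a1 a2 b23 b24 a5 a6 a7 a8
  row 3: a1 b32 a3 a4 a5 a6 a7 b38
Rows 1 and 2 agree on H; apply H→B and equate their B entries.
Rows 1 and 2 agree on A; apply A→D and equate their D entries.
Rows 1 and 3 agree on A; apply A→D and equate their D entries.
No row becomes fully distinguished — the join is lossy.

No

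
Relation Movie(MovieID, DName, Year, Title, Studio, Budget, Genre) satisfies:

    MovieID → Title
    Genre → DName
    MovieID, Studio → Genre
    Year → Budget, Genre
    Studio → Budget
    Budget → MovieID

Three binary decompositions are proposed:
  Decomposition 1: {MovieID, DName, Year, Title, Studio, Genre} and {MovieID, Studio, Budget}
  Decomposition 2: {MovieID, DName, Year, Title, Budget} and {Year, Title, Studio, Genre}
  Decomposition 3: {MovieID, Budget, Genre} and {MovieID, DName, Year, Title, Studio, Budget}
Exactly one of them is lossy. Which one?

Decomposition 1: common = {MovieID, Studio}, closure = {MovieID, DName, Title, Studio, Budget, Genre} → lossless.
Decomposition 2: common = {Year, Title}, closure = {MovieID, DName, Year, Title, Budget, Genre} → lossless.
Decomposition 3: common = {MovieID, Budget}, closure = {MovieID, Title, Budget} → lossy.

Decomposition 3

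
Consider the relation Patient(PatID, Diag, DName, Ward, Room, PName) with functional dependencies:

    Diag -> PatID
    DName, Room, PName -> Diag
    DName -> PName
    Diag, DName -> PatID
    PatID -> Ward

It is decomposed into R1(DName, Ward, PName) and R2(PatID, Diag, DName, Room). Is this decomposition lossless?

No

Common attributes: R1 ∩ R2 = {DName}.
Closure of {DName}: DName → PName applies, adding PName. So (DName)⁺ = {DName, PName}.
The closure contains neither all of R1 = {DName, Ward, PName} nor all of R2 = {PatID, Diag, DName, Room}, so the common attributes are not a superkey of either fragment. The join is lossy.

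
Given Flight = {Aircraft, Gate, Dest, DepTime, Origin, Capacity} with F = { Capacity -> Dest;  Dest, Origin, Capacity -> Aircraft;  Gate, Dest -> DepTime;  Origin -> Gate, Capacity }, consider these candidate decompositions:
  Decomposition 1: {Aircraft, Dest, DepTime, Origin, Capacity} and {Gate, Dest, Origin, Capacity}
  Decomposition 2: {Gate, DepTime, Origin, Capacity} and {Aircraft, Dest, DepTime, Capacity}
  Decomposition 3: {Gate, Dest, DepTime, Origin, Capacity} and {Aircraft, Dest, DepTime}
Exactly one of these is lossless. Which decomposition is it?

Decomposition 1

Decomposition 1: common = {Dest, Origin, Capacity}, closure = {Aircraft, Gate, Dest, DepTime, Origin, Capacity} → lossless.
Decomposition 2: common = {DepTime, Capacity}, closure = {Dest, DepTime, Capacity} → lossy.
Decomposition 3: common = {Dest, DepTime}, closure = {Dest, DepTime} → lossy.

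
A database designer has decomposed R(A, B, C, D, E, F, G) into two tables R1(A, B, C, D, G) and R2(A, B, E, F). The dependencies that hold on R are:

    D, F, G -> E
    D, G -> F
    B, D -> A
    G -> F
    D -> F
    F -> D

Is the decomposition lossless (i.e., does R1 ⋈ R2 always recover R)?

No

Common attributes: R1 ∩ R2 = {A, B}.
No dependency enlarges {A, B}, so (A, B)⁺ = {A, B}.
The closure contains neither all of R1 = {A, B, C, D, G} nor all of R2 = {A, B, E, F}, so the common attributes are not a superkey of either fragment. The join is lossy.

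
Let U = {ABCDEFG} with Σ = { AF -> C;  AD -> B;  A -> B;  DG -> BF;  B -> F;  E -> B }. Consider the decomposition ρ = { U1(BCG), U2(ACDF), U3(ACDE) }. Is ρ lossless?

Chase test. Columns are ABCDEFG; row i has aⱼ where attribute j ∈ Ui, else bᵢⱼ.
Initial tableau (one row per fragment):
  row 1: b11 a2 a3 b14 b15 b16 a7
  row 2: a1 b22 a3 a4 b25 a6 b27
  row 3: a1 b32 a3 a4 a5 b36 b37
Rows 2 and 3 agree on AD; apply AD→B and equate their B entries.
Rows 2 and 3 agree on B; apply B→F and equate their F entries.
No row becomes fully distinguished — the join is lossy.

No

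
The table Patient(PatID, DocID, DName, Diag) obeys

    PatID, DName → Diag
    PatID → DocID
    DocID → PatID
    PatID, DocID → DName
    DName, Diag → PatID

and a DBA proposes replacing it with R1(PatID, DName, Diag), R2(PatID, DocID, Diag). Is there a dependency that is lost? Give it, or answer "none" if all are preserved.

PatID, DName → Diag lies within R1.
PatID → DocID lies within R2.
DocID → PatID lies within R2.
PatID, DocID → DName: restricted closure across fragments reaches DName.
DName, Diag → PatID lies within R1.
Every dependency is enforceable on the fragments, so the decomposition is dependency-preserving.

none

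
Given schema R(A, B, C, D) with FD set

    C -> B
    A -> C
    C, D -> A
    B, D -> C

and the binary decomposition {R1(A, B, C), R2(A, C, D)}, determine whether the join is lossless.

Yes

Common attributes: R1 ∩ R2 = {A, C}.
Closure of {A, C}: C → B applies, adding B. So (A, C)⁺ = {A, B, C}.
This closure contains every attribute of R1, so R1 ∩ R2 → R1. The join is lossless.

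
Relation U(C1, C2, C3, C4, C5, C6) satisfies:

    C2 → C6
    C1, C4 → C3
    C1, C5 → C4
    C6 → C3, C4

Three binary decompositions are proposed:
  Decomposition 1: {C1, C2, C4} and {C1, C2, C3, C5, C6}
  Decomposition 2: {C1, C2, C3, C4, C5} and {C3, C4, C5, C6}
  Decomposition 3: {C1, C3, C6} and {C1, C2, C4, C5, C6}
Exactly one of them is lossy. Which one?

Decomposition 2

Decomposition 1: common = {C1, C2}, closure = {C1, C2, C3, C4, C6} → lossless.
Decomposition 2: common = {C3, C4, C5}, closure = {C3, C4, C5} → lossy.
Decomposition 3: common = {C1, C6}, closure = {C1, C3, C4, C6} → lossless.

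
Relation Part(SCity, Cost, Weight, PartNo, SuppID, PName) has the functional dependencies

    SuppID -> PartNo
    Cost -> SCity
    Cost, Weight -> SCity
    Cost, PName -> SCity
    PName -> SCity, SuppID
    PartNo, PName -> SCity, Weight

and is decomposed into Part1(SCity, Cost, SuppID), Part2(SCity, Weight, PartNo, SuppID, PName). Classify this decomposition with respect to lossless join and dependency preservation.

lossy but dependency-preserving

Lossless test: (SCity, SuppID)⁺ = {SCity, PartNo, SuppID}, which is a superkey of neither fragment — lossy.
Dependency preservation: Cost, Weight → SCity; Cost, PName → SCity are not contained in any single fragment, but the restricted closure of each left-hand side across the fragments still reaches the right-hand side; the remaining FDs each lie inside some fragment. All dependencies are preserved.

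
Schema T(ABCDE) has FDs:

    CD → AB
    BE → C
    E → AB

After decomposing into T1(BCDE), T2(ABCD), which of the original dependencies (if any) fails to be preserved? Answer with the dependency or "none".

Check E → AB: no single fragment contains all of {ABE}, and the restricted closure of {E} across the fragments never reaches {AB}.
CD → AB is preserved.
BE → C is preserved.

E → AB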